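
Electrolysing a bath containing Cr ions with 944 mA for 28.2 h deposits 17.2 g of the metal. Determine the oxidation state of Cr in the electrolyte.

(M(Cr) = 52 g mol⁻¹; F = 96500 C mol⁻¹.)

+3

Q = I·t = 0.9440 A × 101520 s = 95830 C, so n(e⁻) = 95830/96500 = 0.9931 mol.
n(Cr) deposited = 17.2 / 52 = 0.3308 mol.
Electrons per atom = n(e⁻)/n(Cr) = 0.9931 / 0.3308 = 3.00 ≈ 3, so the ion is Cr³⁺.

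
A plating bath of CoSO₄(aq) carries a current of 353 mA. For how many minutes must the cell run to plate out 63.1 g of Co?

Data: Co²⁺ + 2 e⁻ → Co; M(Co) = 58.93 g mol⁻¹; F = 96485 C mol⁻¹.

n(Co) = m/M = 63.1 / 58.93 = 1.071 mol.
Each Co atom requires 2 electrons, so n(e⁻) = 2 × 1.071 = 2.142 mol.
Q = n(e⁻)·F = 2.142 × 96485 = 206600 C.
t = Q/I = 206600 / 0.3530 A = 585300 s = 9760 min.

9760 min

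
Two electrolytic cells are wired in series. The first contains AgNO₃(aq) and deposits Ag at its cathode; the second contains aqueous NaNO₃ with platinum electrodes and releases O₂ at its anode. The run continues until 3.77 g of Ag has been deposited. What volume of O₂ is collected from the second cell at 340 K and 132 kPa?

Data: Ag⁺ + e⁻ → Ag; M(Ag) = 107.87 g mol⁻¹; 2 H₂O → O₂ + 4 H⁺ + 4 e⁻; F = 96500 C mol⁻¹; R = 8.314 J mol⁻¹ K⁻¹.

n(Ag) = 3.77 / 107.87 = 0.03495 mol, so n(e⁻) = 1 × 0.03495 = 0.03495 mol.
The cells are in series, so the same 0.03495 mol of electrons passes through the second cell.
2 H₂O → O₂ + 4 H⁺ + 4 e⁻ — 4 mol e⁻ per mol O₂, so n(O₂) = 0.03495/4 = 0.008737 mol.
V = nRT/P = (0.008737 × 8.314 × 340) / (132 × 10³) = 1.87 × 10⁻⁴ m³ = 0.187 L.

0.187 L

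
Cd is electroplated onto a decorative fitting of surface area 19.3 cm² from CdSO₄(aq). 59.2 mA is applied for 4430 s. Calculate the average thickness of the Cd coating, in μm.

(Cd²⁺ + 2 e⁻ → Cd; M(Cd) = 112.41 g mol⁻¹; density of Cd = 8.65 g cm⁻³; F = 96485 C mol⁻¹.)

9.15 μm

Q = I·t = 0.05920 × 4430.0 = 262.3 C; n(e⁻) = 0.002718 mol.
n(Cd) = n(e⁻)/2 = 0.001359 mol, so m = 0.001359 × 112.41 = 0.1528 g.
Volume = m/ρ = 0.1528 / 8.65 = 0.01766 cm³.
Thickness = V/A = 0.01766 / 19.3 = 9.15 × 10⁻⁴ cm = 9.15 μm.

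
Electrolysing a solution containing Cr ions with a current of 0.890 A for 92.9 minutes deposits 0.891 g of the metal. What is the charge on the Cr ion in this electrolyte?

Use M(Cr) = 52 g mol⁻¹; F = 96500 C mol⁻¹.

+3

Q = I·t = 0.8900 A × 5574.0 s = 4961 C, so n(e⁻) = 4961/96500 = 0.05141 mol.
n(Cr) deposited = 0.891 / 52 = 0.01713 mol.
Electrons per atom = n(e⁻)/n(Cr) = 0.05141 / 0.01713 = 3.00 ≈ 3, so the ion is Cr³⁺.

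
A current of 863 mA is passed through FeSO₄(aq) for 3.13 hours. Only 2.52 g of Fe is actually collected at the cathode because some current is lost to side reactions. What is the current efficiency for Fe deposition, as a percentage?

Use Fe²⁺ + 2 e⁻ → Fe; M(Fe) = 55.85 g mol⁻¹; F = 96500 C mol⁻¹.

89.6 %

Q = I·t = 0.8630 × 11268 = 9724 C; n(e⁻) = 9724/96500 = 0.1008 mol.
Theoretical n(Fe) = n(e⁻)/2 = 0.05038 mol, i.e. m_theo = 0.05038 × 55.85 = 2.814 g.
Efficiency = m_actual / m_theo = 2.52 / 2.814 = 89.6 %.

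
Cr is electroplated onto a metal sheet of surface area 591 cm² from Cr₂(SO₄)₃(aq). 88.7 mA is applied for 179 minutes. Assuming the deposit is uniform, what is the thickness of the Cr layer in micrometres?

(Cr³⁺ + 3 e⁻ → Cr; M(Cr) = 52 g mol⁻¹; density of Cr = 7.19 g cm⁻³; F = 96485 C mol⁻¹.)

Q = I·t = 0.08870 × 10740 = 952.6 C; n(e⁻) = 0.009873 mol.
n(Cr) = n(e⁻)/3 = 0.003291 mol, so m = 0.003291 × 52 = 0.1711 g.
Volume = m/ρ = 0.1711 / 7.19 = 0.02380 cm³.
Thickness = V/A = 0.02380 / 591 = 4.03 × 10⁻⁵ cm = 0.403 μm.

0.403 μm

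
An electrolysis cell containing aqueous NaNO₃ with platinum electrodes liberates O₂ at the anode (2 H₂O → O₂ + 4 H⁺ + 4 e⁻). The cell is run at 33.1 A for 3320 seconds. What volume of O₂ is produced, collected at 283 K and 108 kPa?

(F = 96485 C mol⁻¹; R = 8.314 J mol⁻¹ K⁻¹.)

Q = I·t = 33.10 A × 3320.0 s = 109900 C.
n(e⁻) = Q/F = 109900 / 96485 = 1.139 mol.
4 electrons are transferred per O₂ molecule, so n(O₂) = 1.139 / 4 = 0.2847 mol.
V = nRT/P = (0.2847 × 8.314 × 283) / (108 × 10³ Pa) = 0.00620 m³ = 6.20 L.

6.20 L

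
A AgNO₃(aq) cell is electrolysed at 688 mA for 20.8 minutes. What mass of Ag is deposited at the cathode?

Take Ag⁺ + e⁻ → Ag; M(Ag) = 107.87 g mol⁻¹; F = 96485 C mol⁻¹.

Q = I·t = 0.6880 A × 1248.0 s = 858.6 C.
n(e⁻) = Q/F = 858.6 / 96485 = 0.008899 mol.
Ag⁺ + e⁻ → Ag, so n(Ag) = n(e⁻)/1 = 0.008899 mol.
m = n·M = 0.008899 × 107.87 = 0.960 g.

0.960 g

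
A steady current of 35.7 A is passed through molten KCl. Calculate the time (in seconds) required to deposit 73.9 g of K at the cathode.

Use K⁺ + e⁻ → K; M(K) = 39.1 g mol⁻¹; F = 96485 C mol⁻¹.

5110 s

n(K) = m/M = 73.9 / 39.1 = 1.890 mol.
Each K atom requires 1 electron, so n(e⁻) = 1 × 1.890 = 1.890 mol.
Q = n(e⁻)·F = 1.890 × 96485 = 182400 C.
t = Q/I = 182400 / 35.70 A = 5108 s.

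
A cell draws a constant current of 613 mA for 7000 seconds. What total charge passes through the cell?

4290 C

Q = I·t = 0.6130 A × 7000.0 s = 4290 C.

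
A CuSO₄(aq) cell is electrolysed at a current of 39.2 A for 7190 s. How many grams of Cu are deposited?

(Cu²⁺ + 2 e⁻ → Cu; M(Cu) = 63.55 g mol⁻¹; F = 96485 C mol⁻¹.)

92.8 g

Q = I·t = 39.20 A × 7190.0 s = 281800 C.
n(e⁻) = Q/F = 281800 / 96485 = 2.921 mol.
Cu²⁺ + 2 e⁻ → Cu, so n(Cu) = n(e⁻)/2 = 1.461 mol.
m = n·M = 1.461 × 63.55 = 92.8 g.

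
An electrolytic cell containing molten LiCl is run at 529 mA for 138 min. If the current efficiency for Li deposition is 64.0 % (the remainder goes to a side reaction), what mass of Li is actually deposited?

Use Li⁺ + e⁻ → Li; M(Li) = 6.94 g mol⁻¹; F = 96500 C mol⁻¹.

0.202 g

Q = I·t = 0.5290 × 8280.0 = 4380 C.
n(e⁻) = 4380/96500 = 0.04539 mol; theoretically n(Li) = 0.04539/1 = 0.04539 mol, m_theo = 0.3150 g.
At 64.0 % efficiency, m_actual = 0.640 × 0.3150 = 0.202 g.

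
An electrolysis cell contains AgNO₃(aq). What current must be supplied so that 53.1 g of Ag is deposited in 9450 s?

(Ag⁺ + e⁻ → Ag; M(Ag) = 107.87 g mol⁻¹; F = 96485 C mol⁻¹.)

n(Ag) = 53.1 / 107.87 = 0.4923 mol.
n(e⁻) = 1 × 0.4923 = 0.4923 mol.
Q = n(e⁻)·F = 0.4923 × 96485 = 47500 C.
I = Q/t = 47500 / 9450.0 s = 5.03 A.

5.03 A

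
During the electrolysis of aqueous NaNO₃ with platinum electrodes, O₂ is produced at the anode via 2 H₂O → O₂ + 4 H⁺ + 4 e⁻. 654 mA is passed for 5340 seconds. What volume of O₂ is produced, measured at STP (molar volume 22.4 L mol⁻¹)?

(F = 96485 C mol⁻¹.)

0.203 L

Q = I·t = 0.6540 A × 5340.0 s = 3492 C.
n(e⁻) = Q/F = 3492 / 96485 = 0.03620 mol.
4 electrons are transferred per O₂ molecule, so n(O₂) = 0.03620 / 4 = 0.009049 mol.
V = n × V_m = 0.009049 × 22.4 = 0.203 L.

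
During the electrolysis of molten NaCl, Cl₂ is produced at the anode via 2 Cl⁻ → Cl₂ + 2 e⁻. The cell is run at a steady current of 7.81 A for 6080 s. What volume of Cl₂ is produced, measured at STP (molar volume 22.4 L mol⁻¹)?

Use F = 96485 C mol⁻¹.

Q = I·t = 7.810 A × 6080.0 s = 47480 C.
n(e⁻) = Q/F = 47480 / 96485 = 0.4921 mol.
2 electrons are transferred per Cl₂ molecule, so n(Cl₂) = 0.4921 / 2 = 0.2461 mol.
V = n × V_m = 0.2461 × 22.4 = 5.51 L.

5.51 L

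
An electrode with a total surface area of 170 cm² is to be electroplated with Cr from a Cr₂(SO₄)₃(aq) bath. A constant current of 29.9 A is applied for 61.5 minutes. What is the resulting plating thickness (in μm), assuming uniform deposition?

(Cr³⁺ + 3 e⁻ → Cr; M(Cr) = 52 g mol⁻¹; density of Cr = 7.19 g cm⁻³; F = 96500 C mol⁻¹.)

162 μm

Q = I·t = 29.90 × 3690.0 = 110300 C; n(e⁻) = 1.143 mol.
n(Cr) = n(e⁻)/3 = 0.3811 mol, so m = 0.3811 × 52 = 19.82 g.
Volume = m/ρ = 19.82 / 7.19 = 2.756 cm³.
Thickness = V/A = 2.756 / 170 = 0.0162 cm = 162 μm.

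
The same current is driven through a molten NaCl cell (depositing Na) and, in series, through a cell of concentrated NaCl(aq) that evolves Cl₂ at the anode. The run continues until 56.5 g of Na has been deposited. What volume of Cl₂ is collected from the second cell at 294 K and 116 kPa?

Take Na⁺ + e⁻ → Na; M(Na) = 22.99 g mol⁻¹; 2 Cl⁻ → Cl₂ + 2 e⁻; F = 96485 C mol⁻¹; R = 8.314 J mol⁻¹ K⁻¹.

25.9 L

n(Na) = 56.5 / 22.99 = 2.458 mol, so n(e⁻) = 1 × 2.458 = 2.458 mol.
The cells are in series, so the same 2.458 mol of electrons passes through the second cell.
2 Cl⁻ → Cl₂ + 2 e⁻ — 2 mol e⁻ per mol Cl₂, so n(Cl₂) = 2.458/2 = 1.229 mol.
V = nRT/P = (1.229 × 8.314 × 294) / (116 × 10³) = 0.0259 m³ = 25.9 L.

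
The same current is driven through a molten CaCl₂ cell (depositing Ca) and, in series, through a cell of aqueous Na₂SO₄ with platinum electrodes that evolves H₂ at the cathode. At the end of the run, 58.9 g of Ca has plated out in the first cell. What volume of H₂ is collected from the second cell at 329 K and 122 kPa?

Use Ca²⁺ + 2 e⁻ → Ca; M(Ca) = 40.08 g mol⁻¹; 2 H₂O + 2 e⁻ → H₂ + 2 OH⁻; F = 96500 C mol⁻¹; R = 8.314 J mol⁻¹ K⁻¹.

n(Ca) = 58.9 / 40.08 = 1.470 mol, so n(e⁻) = 2 × 1.470 = 2.939 mol.
The cells are in series, so the same 2.939 mol of electrons passes through the second cell.
2 H₂O + 2 e⁻ → H₂ + 2 OH⁻ — 2 mol e⁻ per mol H₂, so n(H₂) = 2.939/2 = 1.470 mol.
V = nRT/P = (1.470 × 8.314 × 329) / (122 × 10³) = 0.0329 m³ = 32.9 L.

32.9 L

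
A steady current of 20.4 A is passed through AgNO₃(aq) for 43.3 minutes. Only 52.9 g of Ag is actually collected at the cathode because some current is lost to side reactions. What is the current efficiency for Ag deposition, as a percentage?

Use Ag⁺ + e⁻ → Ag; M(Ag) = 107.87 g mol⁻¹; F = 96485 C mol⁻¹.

Q = I·t = 20.40 × 2598.0 = 53000 C; n(e⁻) = 53000/96485 = 0.5493 mol.
Theoretical n(Ag) = n(e⁻)/1 = 0.5493 mol, i.e. m_theo = 0.5493 × 107.87 = 59.25 g.
Efficiency = m_actual / m_theo = 52.9 / 59.25 = 89.3 %.

89.3 %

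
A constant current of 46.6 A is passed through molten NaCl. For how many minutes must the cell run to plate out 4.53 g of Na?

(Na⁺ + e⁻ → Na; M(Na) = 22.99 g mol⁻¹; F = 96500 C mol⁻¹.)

n(Na) = m/M = 4.53 / 22.99 = 0.1970 mol.
Each Na atom requires 1 electron, so n(e⁻) = 1 × 0.1970 = 0.1970 mol.
Q = n(e⁻)·F = 0.1970 × 96500 = 19010 C.
t = Q/I = 19010 / 46.60 A = 408.0 s = 6.80 min.

6.80 min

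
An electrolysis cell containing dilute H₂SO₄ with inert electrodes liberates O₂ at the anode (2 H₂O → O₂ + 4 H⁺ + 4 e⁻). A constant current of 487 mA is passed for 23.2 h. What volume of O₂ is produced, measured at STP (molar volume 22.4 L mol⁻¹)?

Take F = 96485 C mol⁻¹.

Q = I·t = 0.4870 A × 83520 s = 40670 C.
n(e⁻) = Q/F = 40670 / 96485 = 0.4216 mol.
4 electrons are transferred per O₂ molecule, so n(O₂) = 0.4216 / 4 = 0.1054 mol.
V = n × V_m = 0.1054 × 22.4 = 2.36 L.

2.36 L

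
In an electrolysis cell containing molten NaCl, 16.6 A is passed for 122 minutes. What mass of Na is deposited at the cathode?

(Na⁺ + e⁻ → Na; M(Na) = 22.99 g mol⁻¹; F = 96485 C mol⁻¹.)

Q = I·t = 16.60 A × 7320.0 s = 121500 C.
n(e⁻) = Q/F = 121500 / 96485 = 1.259 mol.
Na⁺ + e⁻ → Na, so n(Na) = n(e⁻)/1 = 1.259 mol.
m = n·M = 1.259 × 22.99 = 29.0 g.

29.0 g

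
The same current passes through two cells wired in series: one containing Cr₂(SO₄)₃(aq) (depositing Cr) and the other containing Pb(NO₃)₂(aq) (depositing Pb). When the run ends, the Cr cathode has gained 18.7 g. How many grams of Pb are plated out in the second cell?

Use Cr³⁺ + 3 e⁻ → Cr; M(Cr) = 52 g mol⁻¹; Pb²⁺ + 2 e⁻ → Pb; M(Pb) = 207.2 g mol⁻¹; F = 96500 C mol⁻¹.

n(Cr) = 18.7 / 52 = 0.3596 mol.
Since Cr³⁺ + 3 e⁻ → Cr, n(e⁻) passed = 3 × 0.3596 = 1.079 mol.
Cells in series carry the same charge, so the same 1.079 mol of electrons passes through cell 2.
Pb²⁺ + 2 e⁻ → Pb, so n(Pb) = 1.079 / 2 = 0.5394 mol.
m(Pb) = 0.5394 × 207.2 = 112 g.

112 g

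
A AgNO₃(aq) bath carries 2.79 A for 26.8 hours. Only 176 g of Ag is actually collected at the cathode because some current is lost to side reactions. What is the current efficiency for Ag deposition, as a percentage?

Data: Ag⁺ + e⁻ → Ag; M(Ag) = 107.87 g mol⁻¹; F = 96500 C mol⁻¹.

Q = I·t = 2.790 × 96480 = 269200 C; n(e⁻) = 269200/96500 = 2.789 mol.
Theoretical n(Ag) = n(e⁻)/1 = 2.789 mol, i.e. m_theo = 2.789 × 107.87 = 300.9 g.
Efficiency = m_actual / m_theo = 176 / 300.9 = 58.5 %.

58.5 %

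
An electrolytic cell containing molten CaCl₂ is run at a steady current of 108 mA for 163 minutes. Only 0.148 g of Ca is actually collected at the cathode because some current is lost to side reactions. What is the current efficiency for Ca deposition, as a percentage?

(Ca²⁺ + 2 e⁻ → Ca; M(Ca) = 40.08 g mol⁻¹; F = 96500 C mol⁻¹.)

67.5 %

Q = I·t = 0.1080 × 9780.0 = 1056 C; n(e⁻) = 1056/96500 = 0.01095 mol.
Theoretical n(Ca) = n(e⁻)/2 = 0.005473 mol, i.e. m_theo = 0.005473 × 40.08 = 0.2193 g.
Efficiency = m_actual / m_theo = 0.148 / 0.2193 = 67.5 %.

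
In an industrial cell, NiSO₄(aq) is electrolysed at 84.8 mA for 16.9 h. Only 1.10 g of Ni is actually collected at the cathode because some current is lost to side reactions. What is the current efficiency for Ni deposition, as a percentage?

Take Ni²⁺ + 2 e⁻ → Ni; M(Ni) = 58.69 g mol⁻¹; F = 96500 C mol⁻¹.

Q = I·t = 0.08480 × 60840 = 5159 C; n(e⁻) = 5159/96500 = 0.05346 mol.
Theoretical n(Ni) = n(e⁻)/2 = 0.02673 mol, i.e. m_theo = 0.02673 × 58.69 = 1.569 g.
Efficiency = m_actual / m_theo = 1.10 / 1.569 = 70.1 %.

70.1 %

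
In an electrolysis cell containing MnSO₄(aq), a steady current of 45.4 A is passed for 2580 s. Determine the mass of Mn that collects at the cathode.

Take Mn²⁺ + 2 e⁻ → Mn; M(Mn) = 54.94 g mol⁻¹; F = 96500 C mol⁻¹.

33.3 g

Q = I·t = 45.40 A × 2580.0 s = 117100 C.
n(e⁻) = Q/F = 117100 / 96500 = 1.214 mol.
Mn²⁺ + 2 e⁻ → Mn, so n(Mn) = n(e⁻)/2 = 0.6069 mol.
m = n·M = 0.6069 × 54.94 = 33.3 g.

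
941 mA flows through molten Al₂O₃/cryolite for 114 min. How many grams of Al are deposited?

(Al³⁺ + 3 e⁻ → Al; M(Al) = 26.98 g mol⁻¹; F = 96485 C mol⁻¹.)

0.600 g

Q = I·t = 0.9410 A × 6840.0 s = 6436 C.
n(e⁻) = Q/F = 6436 / 96485 = 0.06671 mol.
Al³⁺ + 3 e⁻ → Al, so n(Al) = n(e⁻)/3 = 0.02224 mol.
m = n·M = 0.02224 × 26.98 = 0.600 g.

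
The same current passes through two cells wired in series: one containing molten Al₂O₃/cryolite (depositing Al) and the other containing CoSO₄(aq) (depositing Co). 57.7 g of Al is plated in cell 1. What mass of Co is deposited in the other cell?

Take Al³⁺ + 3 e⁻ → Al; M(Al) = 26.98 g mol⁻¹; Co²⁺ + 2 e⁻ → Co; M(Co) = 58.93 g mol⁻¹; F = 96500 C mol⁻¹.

n(Al) = 57.7 / 26.98 = 2.139 mol.
Since Al³⁺ + 3 e⁻ → Al, n(e⁻) passed = 3 × 2.139 = 6.416 mol.
Cells in series carry the same charge, so the same 6.416 mol of electrons passes through cell 2.
Co²⁺ + 2 e⁻ → Co, so n(Co) = 6.416 / 2 = 3.208 mol.
m(Co) = 3.208 × 58.93 = 189 g.

189 g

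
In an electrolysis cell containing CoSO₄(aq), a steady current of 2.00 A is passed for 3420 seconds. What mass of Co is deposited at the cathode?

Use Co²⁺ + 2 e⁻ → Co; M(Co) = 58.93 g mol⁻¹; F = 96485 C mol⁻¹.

Q = I·t = 2.000 A × 3420.0 s = 6840 C.
n(e⁻) = Q/F = 6840 / 96485 = 0.07089 mol.
Co²⁺ + 2 e⁻ → Co, so n(Co) = n(e⁻)/2 = 0.03545 mol.
m = n·M = 0.03545 × 58.93 = 2.09 g.

2.09 g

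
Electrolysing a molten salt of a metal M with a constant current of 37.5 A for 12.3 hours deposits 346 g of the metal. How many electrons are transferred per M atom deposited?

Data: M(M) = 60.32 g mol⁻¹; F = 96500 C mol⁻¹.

Q = I·t = 37.50 A × 44280 s = 1660000 C, so n(e⁻) = 1660000/96500 = 17.21 mol.
n(M) deposited = 346 / 60.32 = 5.736 mol.
Electrons per atom = n(e⁻)/n(M) = 17.21 / 5.736 = 3.00 ≈ 3, so the ion is M³⁺.

3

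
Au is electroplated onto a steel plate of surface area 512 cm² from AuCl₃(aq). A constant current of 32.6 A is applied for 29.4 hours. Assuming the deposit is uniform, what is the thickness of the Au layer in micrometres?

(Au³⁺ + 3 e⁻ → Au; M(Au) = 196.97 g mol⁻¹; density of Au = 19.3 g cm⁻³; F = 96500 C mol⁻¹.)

2380 μm

Q = I·t = 32.60 × 105840 = 3450000 C; n(e⁻) = 35.76 mol.
n(Au) = n(e⁻)/3 = 11.92 mol, so m = 11.92 × 196.97 = 2348 g.
Volume = m/ρ = 2348 / 19.3 = 121.6 cm³.
Thickness = V/A = 121.6 / 512 = 0.238 cm = 2380 μm.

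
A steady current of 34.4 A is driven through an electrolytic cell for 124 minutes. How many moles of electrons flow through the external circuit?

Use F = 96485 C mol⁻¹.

2.65 mol

Q = I·t = 34.40 A × 7440.0 s = 255900 C.
n(e⁻) = Q/F = 255900 / 96485 = 2.65 mol.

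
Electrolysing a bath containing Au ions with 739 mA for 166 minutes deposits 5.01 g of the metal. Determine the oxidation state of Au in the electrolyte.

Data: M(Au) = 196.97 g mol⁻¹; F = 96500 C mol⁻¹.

+3

Q = I·t = 0.7390 A × 9960.0 s = 7360 C, so n(e⁻) = 7360/96500 = 0.07627 mol.
n(Au) deposited = 5.01 / 196.97 = 0.02544 mol.
Electrons per atom = n(e⁻)/n(Au) = 0.07627 / 0.02544 = 3.00 ≈ 3, so the ion is Au³⁺.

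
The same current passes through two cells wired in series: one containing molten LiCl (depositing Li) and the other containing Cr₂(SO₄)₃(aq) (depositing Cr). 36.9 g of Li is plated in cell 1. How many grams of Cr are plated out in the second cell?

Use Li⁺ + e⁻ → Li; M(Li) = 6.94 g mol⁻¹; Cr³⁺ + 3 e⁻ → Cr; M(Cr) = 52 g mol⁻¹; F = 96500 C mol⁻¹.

n(Li) = 36.9 / 6.94 = 5.317 mol.
Since Li⁺ + e⁻ → Li, n(e⁻) passed = 1 × 5.317 = 5.317 mol.
Cells in series carry the same charge, so the same 5.317 mol of electrons passes through cell 2.
Cr³⁺ + 3 e⁻ → Cr, so n(Cr) = 5.317 / 3 = 1.772 mol.
m(Cr) = 1.772 × 52 = 92.2 g.

92.2 g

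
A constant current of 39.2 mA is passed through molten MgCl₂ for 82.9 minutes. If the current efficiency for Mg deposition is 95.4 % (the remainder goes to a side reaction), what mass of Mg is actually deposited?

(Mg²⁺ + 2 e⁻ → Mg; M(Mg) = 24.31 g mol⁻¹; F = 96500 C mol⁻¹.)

Q = I·t = 0.03920 × 4974.0 = 195.0 C.
n(e⁻) = 195.0/96500 = 0.002021 mol; theoretically n(Mg) = 0.002021/2 = 0.001010 mol, m_theo = 0.02456 g.
At 95.4 % efficiency, m_actual = 0.954 × 0.02456 = 0.0234 g.

0.0234 g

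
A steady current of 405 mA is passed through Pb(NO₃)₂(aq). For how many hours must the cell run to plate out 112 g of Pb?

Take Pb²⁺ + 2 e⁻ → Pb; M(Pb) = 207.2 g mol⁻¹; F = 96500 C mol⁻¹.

n(Pb) = m/M = 112 / 207.2 = 0.5405 mol.
Each Pb atom requires 2 electrons, so n(e⁻) = 2 × 0.5405 = 1.081 mol.
Q = n(e⁻)·F = 1.081 × 96500 = 104300 C.
t = Q/I = 104300 / 0.4050 A = 257600 s = 71.6 h.

71.6 h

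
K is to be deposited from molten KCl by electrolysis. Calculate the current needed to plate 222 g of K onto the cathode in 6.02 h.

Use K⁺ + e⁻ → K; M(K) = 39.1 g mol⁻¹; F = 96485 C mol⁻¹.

25.3 A

n(K) = 222 / 39.1 = 5.678 mol.
n(e⁻) = 1 × 5.678 = 5.678 mol.
Q = n(e⁻)·F = 5.678 × 96485 = 547800 C.
I = Q/t = 547800 / 21672 s = 25.3 A.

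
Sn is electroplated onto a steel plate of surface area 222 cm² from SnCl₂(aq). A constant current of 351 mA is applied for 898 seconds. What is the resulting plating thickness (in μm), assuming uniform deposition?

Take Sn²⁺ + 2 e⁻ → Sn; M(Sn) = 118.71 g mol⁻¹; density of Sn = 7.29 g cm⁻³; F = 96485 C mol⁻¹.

Q = I·t = 0.3510 × 898.00 = 315.2 C; n(e⁻) = 0.003267 mol.
n(Sn) = n(e⁻)/2 = 0.001633 mol, so m = 0.001633 × 118.71 = 0.1939 g.
Volume = m/ρ = 0.1939 / 7.29 = 0.02660 cm³.
Thickness = V/A = 0.02660 / 222 = 1.20 × 10⁻⁴ cm = 1.20 μm.

1.20 μm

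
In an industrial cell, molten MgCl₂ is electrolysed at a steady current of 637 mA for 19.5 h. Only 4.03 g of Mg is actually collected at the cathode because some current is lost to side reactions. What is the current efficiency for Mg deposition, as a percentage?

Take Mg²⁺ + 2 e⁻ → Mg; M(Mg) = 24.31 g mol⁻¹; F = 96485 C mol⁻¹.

71.5 %

Q = I·t = 0.6370 × 70200 = 44720 C; n(e⁻) = 44720/96485 = 0.4635 mol.
Theoretical n(Mg) = n(e⁻)/2 = 0.2317 mol, i.e. m_theo = 0.2317 × 24.31 = 5.633 g.
Efficiency = m_actual / m_theo = 4.03 / 5.633 = 71.5 %.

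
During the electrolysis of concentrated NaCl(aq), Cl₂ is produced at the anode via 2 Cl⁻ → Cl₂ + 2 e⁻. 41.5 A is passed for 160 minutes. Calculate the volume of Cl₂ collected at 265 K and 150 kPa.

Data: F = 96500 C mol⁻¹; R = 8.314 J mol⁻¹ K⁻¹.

Q = I·t = 41.50 A × 9600.0 s = 398400 C.
n(e⁻) = Q/F = 398400 / 96500 = 4.128 mol.
2 electrons are transferred per Cl₂ molecule, so n(Cl₂) = 4.128 / 2 = 2.064 mol.
V = nRT/P = (2.064 × 8.314 × 265) / (150 × 10³ Pa) = 0.0303 m³ = 30.3 L.

30.3 L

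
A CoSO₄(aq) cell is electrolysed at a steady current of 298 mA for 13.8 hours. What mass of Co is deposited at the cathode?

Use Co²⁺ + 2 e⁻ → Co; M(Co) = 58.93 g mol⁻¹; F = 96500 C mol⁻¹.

4.52 g

Q = I·t = 0.2980 A × 49680 s = 14800 C.
n(e⁻) = Q/F = 14800 / 96500 = 0.1534 mol.
Co²⁺ + 2 e⁻ → Co, so n(Co) = n(e⁻)/2 = 0.07671 mol.
m = n·M = 0.07671 × 58.93 = 4.52 g.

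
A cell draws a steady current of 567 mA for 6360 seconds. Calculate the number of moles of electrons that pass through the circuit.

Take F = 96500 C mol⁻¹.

Q = I·t = 0.5670 A × 6360.0 s = 3606 C.
n(e⁻) = Q/F = 3606 / 96500 = 0.0374 mol.

0.0374 mol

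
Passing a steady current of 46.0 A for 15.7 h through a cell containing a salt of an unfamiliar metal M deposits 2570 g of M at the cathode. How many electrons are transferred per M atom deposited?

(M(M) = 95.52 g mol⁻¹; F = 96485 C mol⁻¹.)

Q = I·t = 46.00 A × 56520 s = 2600000 C, so n(e⁻) = 2600000/96485 = 26.95 mol.
n(M) deposited = 2570 / 95.52 = 26.91 mol.
Electrons per atom = n(e⁻)/n(M) = 26.95 / 26.91 = 1.00 ≈ 1, so the ion is M⁺.

1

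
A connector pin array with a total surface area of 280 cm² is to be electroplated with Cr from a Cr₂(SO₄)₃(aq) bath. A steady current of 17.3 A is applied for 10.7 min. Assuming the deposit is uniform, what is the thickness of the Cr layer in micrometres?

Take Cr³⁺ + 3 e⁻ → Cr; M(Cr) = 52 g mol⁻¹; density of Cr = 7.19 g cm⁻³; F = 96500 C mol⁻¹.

Q = I·t = 17.30 × 642.00 = 11110 C; n(e⁻) = 0.1151 mol.
n(Cr) = n(e⁻)/3 = 0.03836 mol, so m = 0.03836 × 52 = 1.995 g.
Volume = m/ρ = 1.995 / 7.19 = 0.2775 cm³.
Thickness = V/A = 0.2775 / 280 = 9.91 × 10⁻⁴ cm = 9.91 μm.

9.91 μm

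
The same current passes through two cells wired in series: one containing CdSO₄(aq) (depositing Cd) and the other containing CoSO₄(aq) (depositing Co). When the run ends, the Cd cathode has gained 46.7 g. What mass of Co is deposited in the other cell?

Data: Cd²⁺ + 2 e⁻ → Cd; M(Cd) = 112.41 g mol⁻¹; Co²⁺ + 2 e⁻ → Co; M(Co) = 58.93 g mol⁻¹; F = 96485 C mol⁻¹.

n(Cd) = 46.7 / 112.41 = 0.4154 mol.
Since Cd²⁺ + 2 e⁻ → Cd, n(e⁻) passed = 2 × 0.4154 = 0.8309 mol.
Cells in series carry the same charge, so the same 0.8309 mol of electrons passes through cell 2.
Co²⁺ + 2 e⁻ → Co, so n(Co) = 0.8309 / 2 = 0.4154 mol.
m(Co) = 0.4154 × 58.93 = 24.5 g.

24.5 g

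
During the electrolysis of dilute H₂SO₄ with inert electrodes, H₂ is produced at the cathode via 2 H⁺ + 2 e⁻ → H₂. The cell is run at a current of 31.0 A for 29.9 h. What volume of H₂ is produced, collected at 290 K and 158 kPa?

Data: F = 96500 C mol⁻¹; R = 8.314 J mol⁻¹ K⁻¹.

Q = I·t = 31.00 A × 107640 s = 3337000 C.
n(e⁻) = Q/F = 3337000 / 96500 = 34.58 mol.
2 electrons are transferred per H₂ molecule, so n(H₂) = 34.58 / 2 = 17.29 mol.
V = nRT/P = (17.29 × 8.314 × 290) / (158 × 10³ Pa) = 0.264 m³ = 264 L.

264 L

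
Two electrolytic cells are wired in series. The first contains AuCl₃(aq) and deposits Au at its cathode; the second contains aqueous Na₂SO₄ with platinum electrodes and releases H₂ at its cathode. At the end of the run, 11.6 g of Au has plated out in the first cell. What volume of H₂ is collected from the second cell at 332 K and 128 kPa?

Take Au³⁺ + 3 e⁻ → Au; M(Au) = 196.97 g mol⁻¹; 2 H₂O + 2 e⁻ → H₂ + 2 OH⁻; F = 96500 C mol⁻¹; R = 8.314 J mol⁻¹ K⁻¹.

n(Au) = 11.6 / 196.97 = 0.05889 mol, so n(e⁻) = 3 × 0.05889 = 0.1767 mol.
The cells are in series, so the same 0.1767 mol of electrons passes through the second cell.
2 H₂O + 2 e⁻ → H₂ + 2 OH⁻ — 2 mol e⁻ per mol H₂, so n(H₂) = 0.1767/2 = 0.08834 mol.
V = nRT/P = (0.08834 × 8.314 × 332) / (128 × 10³) = 0.00190 m³ = 1.90 L.

1.90 L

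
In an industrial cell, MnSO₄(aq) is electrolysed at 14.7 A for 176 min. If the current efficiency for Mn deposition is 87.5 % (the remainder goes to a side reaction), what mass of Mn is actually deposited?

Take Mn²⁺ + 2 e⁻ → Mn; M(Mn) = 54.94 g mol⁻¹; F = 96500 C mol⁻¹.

38.7 g

Q = I·t = 14.70 × 10560 = 155200 C.
n(e⁻) = 155200/96500 = 1.609 mol; theoretically n(Mn) = 1.609/2 = 0.8043 mol, m_theo = 44.19 g.
At 87.5 % efficiency, m_actual = 0.875 × 44.19 = 38.7 g.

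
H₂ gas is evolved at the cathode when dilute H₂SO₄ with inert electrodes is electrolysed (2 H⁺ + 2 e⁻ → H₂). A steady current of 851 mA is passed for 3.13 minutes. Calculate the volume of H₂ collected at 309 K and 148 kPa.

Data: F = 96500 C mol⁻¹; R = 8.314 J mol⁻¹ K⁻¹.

0.0144 L

Q = I·t = 0.8510 A × 187.80 s = 159.8 C.
n(e⁻) = Q/F = 159.8 / 96500 = 0.001656 mol.
2 electrons are transferred per H₂ molecule, so n(H₂) = 0.001656 / 2 = 0.0008281 mol.
V = nRT/P = (0.0008281 × 8.314 × 309) / (148 × 10³ Pa) = 1.44 × 10⁻⁵ m³ = 0.0144 L.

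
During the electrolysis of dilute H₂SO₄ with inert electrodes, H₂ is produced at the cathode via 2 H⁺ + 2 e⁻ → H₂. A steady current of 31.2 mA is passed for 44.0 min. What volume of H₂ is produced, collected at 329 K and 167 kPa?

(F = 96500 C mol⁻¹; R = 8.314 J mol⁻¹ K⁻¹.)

Q = I·t = 0.03120 A × 2640.0 s = 82.37 C.
n(e⁻) = Q/F = 82.37 / 96500 = 0.0008536 mol.
2 electrons are transferred per H₂ molecule, so n(H₂) = 0.0008536 / 2 = 0.0004268 mol.
V = nRT/P = (0.0004268 × 8.314 × 329) / (167 × 10³ Pa) = 6.99 × 10⁻⁶ m³ = 0.00699 L.

0.00699 L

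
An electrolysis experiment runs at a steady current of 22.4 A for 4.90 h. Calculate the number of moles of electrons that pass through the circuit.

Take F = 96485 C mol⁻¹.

4.10 mol

Q = I·t = 22.40 A × 17640 s = 395100 C.
n(e⁻) = Q/F = 395100 / 96485 = 4.10 mol.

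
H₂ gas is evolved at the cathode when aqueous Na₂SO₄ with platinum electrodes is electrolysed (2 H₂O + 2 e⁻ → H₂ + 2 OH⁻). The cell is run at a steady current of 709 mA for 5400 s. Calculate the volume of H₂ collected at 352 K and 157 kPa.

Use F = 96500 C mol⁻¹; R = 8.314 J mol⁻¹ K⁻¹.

0.370 L

Q = I·t = 0.7090 A × 5400.0 s = 3829 C.
n(e⁻) = Q/F = 3829 / 96500 = 0.03967 mol.
2 electrons are transferred per H₂ molecule, so n(H₂) = 0.03967 / 2 = 0.01984 mol.
V = nRT/P = (0.01984 × 8.314 × 352) / (157 × 10³ Pa) = 3.70 × 10⁻⁴ m³ = 0.370 L.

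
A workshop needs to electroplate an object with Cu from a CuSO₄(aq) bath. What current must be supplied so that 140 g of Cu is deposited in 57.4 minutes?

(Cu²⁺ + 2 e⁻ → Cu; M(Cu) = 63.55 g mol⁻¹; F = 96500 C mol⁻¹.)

n(Cu) = 140 / 63.55 = 2.203 mol.
n(e⁻) = 2 × 2.203 = 4.406 mol.
Q = n(e⁻)·F = 4.406 × 96500 = 425200 C.
I = Q/t = 425200 / 3444.0 s = 123 A.

123 A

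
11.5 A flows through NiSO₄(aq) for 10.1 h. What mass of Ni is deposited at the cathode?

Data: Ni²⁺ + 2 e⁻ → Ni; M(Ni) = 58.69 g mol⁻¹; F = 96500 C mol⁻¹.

Q = I·t = 11.50 A × 36360 s = 418100 C.
n(e⁻) = Q/F = 418100 / 96500 = 4.333 mol.
Ni²⁺ + 2 e⁻ → Ni, so n(Ni) = n(e⁻)/2 = 2.167 mol.
m = n·M = 2.167 × 58.69 = 127 g.

127 g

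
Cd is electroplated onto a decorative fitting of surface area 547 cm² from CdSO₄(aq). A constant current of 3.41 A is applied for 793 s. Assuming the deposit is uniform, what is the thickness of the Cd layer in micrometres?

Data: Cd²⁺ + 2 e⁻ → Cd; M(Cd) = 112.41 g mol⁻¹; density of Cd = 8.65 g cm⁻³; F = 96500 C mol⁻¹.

Q = I·t = 3.410 × 793.00 = 2704 C; n(e⁻) = 0.02802 mol.
n(Cd) = n(e⁻)/2 = 0.01401 mol, so m = 0.01401 × 112.41 = 1.575 g.
Volume = m/ρ = 1.575 / 8.65 = 0.1821 cm³.
Thickness = V/A = 0.1821 / 547 = 3.33 × 10⁻⁴ cm = 3.33 μm.

3.33 μm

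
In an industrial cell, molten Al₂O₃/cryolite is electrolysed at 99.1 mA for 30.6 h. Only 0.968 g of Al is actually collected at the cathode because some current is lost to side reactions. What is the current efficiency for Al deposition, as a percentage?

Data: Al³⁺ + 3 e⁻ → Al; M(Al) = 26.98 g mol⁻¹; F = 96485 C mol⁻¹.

95.1 %

Q = I·t = 0.09910 × 110160 = 10920 C; n(e⁻) = 10920/96485 = 0.1131 mol.
Theoretical n(Al) = n(e⁻)/3 = 0.03772 mol, i.e. m_theo = 0.03772 × 26.98 = 1.018 g.
Efficiency = m_actual / m_theo = 0.968 / 1.018 = 95.1 %.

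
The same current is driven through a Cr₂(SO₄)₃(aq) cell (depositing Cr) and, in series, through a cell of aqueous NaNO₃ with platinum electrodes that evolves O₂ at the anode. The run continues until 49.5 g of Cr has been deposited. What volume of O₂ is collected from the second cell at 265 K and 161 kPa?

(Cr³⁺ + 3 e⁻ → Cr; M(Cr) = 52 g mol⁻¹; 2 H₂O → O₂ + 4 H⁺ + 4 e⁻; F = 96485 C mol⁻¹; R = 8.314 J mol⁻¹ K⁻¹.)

n(Cr) = 49.5 / 52 = 0.9519 mol, so n(e⁻) = 3 × 0.9519 = 2.856 mol.
The cells are in series, so the same 2.856 mol of electrons passes through the second cell.
2 H₂O → O₂ + 4 H⁺ + 4 e⁻ — 4 mol e⁻ per mol O₂, so n(O₂) = 2.856/4 = 0.7139 mol.
V = nRT/P = (0.7139 × 8.314 × 265) / (161 × 10³) = 0.00977 m³ = 9.77 L.

9.77 L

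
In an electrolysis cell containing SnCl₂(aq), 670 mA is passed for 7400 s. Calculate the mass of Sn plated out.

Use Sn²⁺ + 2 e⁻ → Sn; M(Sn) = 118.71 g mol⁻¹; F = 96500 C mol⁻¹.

3.05 g

Q = I·t = 0.6700 A × 7400.0 s = 4958 C.
n(e⁻) = Q/F = 4958 / 96500 = 0.05138 mol.
Sn²⁺ + 2 e⁻ → Sn, so n(Sn) = n(e⁻)/2 = 0.02569 mol.
m = n·M = 0.02569 × 118.71 = 3.05 g.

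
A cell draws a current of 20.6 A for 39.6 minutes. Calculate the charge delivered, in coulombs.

Q = I·t = 20.60 A × 2376.0 s = 48900 C.

48900 C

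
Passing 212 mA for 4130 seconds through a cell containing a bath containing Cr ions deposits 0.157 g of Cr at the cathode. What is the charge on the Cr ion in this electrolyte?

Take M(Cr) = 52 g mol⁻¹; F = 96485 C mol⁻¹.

+3

Q = I·t = 0.2120 A × 4130.0 s = 875.6 C, so n(e⁻) = 875.6/96485 = 0.009075 mol.
n(Cr) deposited = 0.157 / 52 = 0.003019 mol.
Electrons per atom = n(e⁻)/n(Cr) = 0.009075 / 0.003019 = 3.01 ≈ 3, so the ion is Cr³⁺.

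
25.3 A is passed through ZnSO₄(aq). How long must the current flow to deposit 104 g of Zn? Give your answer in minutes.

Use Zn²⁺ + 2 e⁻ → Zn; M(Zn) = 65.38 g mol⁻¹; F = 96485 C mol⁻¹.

n(Zn) = m/M = 104 / 65.38 = 1.591 mol.
Each Zn atom requires 2 electrons, so n(e⁻) = 2 × 1.591 = 3.181 mol.
Q = n(e⁻)·F = 3.181 × 96485 = 307000 C.
t = Q/I = 307000 / 25.30 A = 12130 s = 202 min.

202 min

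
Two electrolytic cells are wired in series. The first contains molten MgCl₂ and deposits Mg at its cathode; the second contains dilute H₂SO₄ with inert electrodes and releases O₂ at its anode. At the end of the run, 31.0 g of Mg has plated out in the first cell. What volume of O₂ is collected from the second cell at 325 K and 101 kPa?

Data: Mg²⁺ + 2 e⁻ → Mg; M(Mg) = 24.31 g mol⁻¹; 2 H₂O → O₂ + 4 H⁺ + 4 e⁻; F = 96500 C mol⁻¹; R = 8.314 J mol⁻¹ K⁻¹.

n(Mg) = 31.0 / 24.31 = 1.275 mol, so n(e⁻) = 2 × 1.275 = 2.550 mol.
The cells are in series, so the same 2.550 mol of electrons passes through the second cell.
2 H₂O → O₂ + 4 H⁺ + 4 e⁻ — 4 mol e⁻ per mol O₂, so n(O₂) = 2.550/4 = 0.6376 mol.
V = nRT/P = (0.6376 × 8.314 × 325) / (101 × 10³) = 0.0171 m³ = 17.1 L.

17.1 L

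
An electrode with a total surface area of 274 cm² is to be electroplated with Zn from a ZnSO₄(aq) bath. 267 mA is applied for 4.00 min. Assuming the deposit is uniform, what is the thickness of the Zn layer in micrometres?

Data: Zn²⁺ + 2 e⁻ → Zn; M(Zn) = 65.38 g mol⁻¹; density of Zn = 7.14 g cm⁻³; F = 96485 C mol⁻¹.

Q = I·t = 0.2670 × 240.00 = 64.08 C; n(e⁻) = 0.0006641 mol.
n(Zn) = n(e⁻)/2 = 0.0003321 mol, so m = 0.0003321 × 65.38 = 0.02171 g.
Volume = m/ρ = 0.02171 / 7.14 = 0.003041 cm³.
Thickness = V/A = 0.003041 / 274 = 1.11 × 10⁻⁵ cm = 0.111 μm.

0.111 μm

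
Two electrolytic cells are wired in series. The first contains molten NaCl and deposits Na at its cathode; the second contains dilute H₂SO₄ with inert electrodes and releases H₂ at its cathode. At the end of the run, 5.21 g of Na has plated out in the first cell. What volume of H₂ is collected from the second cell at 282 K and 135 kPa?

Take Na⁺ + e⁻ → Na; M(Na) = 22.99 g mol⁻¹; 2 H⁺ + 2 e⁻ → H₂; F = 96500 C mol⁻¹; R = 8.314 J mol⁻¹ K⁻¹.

n(Na) = 5.21 / 22.99 = 0.2266 mol, so n(e⁻) = 1 × 0.2266 = 0.2266 mol.
The cells are in series, so the same 0.2266 mol of electrons passes through the second cell.
2 H⁺ + 2 e⁻ → H₂ — 2 mol e⁻ per mol H₂, so n(H₂) = 0.2266/2 = 0.1133 mol.
V = nRT/P = (0.1133 × 8.314 × 282) / (135 × 10³) = 0.00197 m³ = 1.97 L.

1.97 L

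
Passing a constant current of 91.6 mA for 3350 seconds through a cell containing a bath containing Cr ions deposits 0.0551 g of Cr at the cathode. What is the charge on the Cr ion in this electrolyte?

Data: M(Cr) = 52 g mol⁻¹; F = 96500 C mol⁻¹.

Q = I·t = 0.09160 A × 3350.0 s = 306.9 C, so n(e⁻) = 306.9/96500 = 0.003180 mol.
n(Cr) deposited = 0.0551 / 52 = 0.001060 mol.
Electrons per atom = n(e⁻)/n(Cr) = 0.003180 / 0.001060 = 3.00 ≈ 3, so the ion is Cr³⁺.

+3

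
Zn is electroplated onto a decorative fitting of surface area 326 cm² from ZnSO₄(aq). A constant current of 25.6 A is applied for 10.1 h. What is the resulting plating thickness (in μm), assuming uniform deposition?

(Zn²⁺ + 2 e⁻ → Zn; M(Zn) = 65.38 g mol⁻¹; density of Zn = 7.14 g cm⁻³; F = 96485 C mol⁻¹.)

1350 μm

Q = I·t = 25.60 × 36360 = 930800 C; n(e⁻) = 9.647 mol.
n(Zn) = n(e⁻)/2 = 4.824 mol, so m = 4.824 × 65.38 = 315.4 g.
Volume = m/ρ = 315.4 / 7.14 = 44.17 cm³.
Thickness = V/A = 44.17 / 326 = 0.135 cm = 1350 μm.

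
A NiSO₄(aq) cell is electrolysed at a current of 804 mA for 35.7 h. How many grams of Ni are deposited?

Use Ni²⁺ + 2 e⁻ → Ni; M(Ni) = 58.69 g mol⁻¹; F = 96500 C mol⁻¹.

Q = I·t = 0.8040 A × 128520 s = 103300 C.
n(e⁻) = Q/F = 103300 / 96500 = 1.071 mol.
Ni²⁺ + 2 e⁻ → Ni, so n(Ni) = n(e⁻)/2 = 0.5354 mol.
m = n·M = 0.5354 × 58.69 = 31.4 g.

31.4 g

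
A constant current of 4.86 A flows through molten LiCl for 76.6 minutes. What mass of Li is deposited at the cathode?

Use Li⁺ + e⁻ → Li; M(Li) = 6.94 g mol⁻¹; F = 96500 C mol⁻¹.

Q = I·t = 4.860 A × 4596.0 s = 22340 C.
n(e⁻) = Q/F = 22340 / 96500 = 0.2315 mol.
Li⁺ + e⁻ → Li, so n(Li) = n(e⁻)/1 = 0.2315 mol.
m = n·M = 0.2315 × 6.94 = 1.61 g.

1.61 g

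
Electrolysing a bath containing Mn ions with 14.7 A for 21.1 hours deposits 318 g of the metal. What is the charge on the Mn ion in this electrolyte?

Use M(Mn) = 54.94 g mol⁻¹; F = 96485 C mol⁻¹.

Q = I·t = 14.70 A × 75960 s = 1117000 C, so n(e⁻) = 1117000/96485 = 11.57 mol.
n(Mn) deposited = 318 / 54.94 = 5.788 mol.
Electrons per atom = n(e⁻)/n(Mn) = 11.57 / 5.788 = 2.00 ≈ 2, so the ion is Mn²⁺.

+2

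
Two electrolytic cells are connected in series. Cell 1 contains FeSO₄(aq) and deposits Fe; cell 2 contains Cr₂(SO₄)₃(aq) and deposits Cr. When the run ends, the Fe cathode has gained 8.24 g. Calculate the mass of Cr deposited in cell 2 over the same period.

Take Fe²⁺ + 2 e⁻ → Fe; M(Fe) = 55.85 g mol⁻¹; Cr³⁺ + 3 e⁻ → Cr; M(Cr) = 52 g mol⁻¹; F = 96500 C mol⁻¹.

5.11 g

n(Fe) = 8.24 / 55.85 = 0.1475 mol.
Since Fe²⁺ + 2 e⁻ → Fe, n(e⁻) passed = 2 × 0.1475 = 0.2951 mol.
Cells in series carry the same charge, so the same 0.2951 mol of electrons passes through cell 2.
Cr³⁺ + 3 e⁻ → Cr, so n(Cr) = 0.2951 / 3 = 0.09836 mol.
m(Cr) = 0.09836 × 52 = 5.11 g.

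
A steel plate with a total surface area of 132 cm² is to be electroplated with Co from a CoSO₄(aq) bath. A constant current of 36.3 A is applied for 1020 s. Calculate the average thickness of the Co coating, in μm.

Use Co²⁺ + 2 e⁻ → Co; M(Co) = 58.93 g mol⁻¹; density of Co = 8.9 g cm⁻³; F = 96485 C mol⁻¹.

Q = I·t = 36.30 × 1020.0 = 37030 C; n(e⁻) = 0.3837 mol.
n(Co) = n(e⁻)/2 = 0.1919 mol, so m = 0.1919 × 58.93 = 11.31 g.
Volume = m/ρ = 11.31 / 8.9 = 1.270 cm³.
Thickness = V/A = 1.270 / 132 = 0.00962 cm = 96.2 μm.

96.2 μm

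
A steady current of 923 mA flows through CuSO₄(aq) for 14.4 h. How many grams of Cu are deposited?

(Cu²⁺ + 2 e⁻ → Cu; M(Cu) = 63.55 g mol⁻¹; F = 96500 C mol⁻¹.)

15.8 g

Q = I·t = 0.9230 A × 51840 s = 47850 C.
n(e⁻) = Q/F = 47850 / 96500 = 0.4958 mol.
Cu²⁺ + 2 e⁻ → Cu, so n(Cu) = n(e⁻)/2 = 0.2479 mol.
m = n·M = 0.2479 × 63.55 = 15.8 g.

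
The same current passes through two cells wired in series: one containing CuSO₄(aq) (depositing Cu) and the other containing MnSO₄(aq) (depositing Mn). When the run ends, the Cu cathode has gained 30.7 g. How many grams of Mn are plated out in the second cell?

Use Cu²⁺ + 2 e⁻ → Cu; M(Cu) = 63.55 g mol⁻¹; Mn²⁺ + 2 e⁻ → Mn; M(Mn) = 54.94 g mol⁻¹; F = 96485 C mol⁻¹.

n(Cu) = 30.7 / 63.55 = 0.4831 mol.
Since Cu²⁺ + 2 e⁻ → Cu, n(e⁻) passed = 2 × 0.4831 = 0.9662 mol.
Cells in series carry the same charge, so the same 0.9662 mol of electrons passes through cell 2.
Mn²⁺ + 2 e⁻ → Mn, so n(Mn) = 0.9662 / 2 = 0.4831 mol.
m(Mn) = 0.4831 × 54.94 = 26.5 g.

26.5 g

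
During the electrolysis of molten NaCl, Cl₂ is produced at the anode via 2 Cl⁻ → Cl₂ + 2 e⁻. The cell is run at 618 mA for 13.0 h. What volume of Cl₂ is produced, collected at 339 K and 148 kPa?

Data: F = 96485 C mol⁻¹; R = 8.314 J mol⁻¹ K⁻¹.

2.85 L

Q = I·t = 0.6180 A × 46800 s = 28920 C.
n(e⁻) = Q/F = 28920 / 96485 = 0.2998 mol.
2 electrons are transferred per Cl₂ molecule, so n(Cl₂) = 0.2998 / 2 = 0.1499 mol.
V = nRT/P = (0.1499 × 8.314 × 339) / (148 × 10³ Pa) = 0.00285 m³ = 2.85 L.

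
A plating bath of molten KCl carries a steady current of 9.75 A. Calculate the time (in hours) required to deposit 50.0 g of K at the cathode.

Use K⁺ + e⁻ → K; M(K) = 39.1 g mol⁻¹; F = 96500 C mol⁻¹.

3.52 h

n(K) = m/M = 50.0 / 39.1 = 1.279 mol.
Each K atom requires 1 electron, so n(e⁻) = 1 × 1.279 = 1.279 mol.
Q = n(e⁻)·F = 1.279 × 96500 = 123400 C.
t = Q/I = 123400 / 9.750 A = 12660 s = 3.52 h.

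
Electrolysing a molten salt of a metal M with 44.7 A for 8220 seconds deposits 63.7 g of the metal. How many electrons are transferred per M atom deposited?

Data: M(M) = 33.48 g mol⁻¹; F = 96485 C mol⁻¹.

2

Q = I·t = 44.70 A × 8220.0 s = 367400 C, so n(e⁻) = 367400/96485 = 3.808 mol.
n(M) deposited = 63.7 / 33.48 = 1.903 mol.
Electrons per atom = n(e⁻)/n(M) = 3.808 / 1.903 = 2.00 ≈ 2, so the ion is M²⁺.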